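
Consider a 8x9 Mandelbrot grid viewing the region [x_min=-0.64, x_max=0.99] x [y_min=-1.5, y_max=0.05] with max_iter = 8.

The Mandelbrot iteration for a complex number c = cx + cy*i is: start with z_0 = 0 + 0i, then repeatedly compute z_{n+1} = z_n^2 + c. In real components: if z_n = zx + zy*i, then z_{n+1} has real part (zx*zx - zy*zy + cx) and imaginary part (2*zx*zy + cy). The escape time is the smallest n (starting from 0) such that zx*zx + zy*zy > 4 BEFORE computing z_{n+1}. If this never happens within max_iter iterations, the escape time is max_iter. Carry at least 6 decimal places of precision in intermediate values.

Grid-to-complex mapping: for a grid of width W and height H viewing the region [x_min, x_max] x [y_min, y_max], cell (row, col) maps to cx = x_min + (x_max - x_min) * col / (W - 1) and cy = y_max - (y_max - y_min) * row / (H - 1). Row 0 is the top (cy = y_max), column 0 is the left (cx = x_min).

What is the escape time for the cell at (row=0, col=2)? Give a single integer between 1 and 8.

Answer: 8

Derivation:
z_0 = 0 + 0i, c = -0.1743 + 0.0500i
Iter 1: z = -0.1743 + 0.0500i, |z|^2 = 0.0329
Iter 2: z = -0.1464 + 0.0326i, |z|^2 = 0.0225
Iter 3: z = -0.1539 + 0.0405i, |z|^2 = 0.0253
Iter 4: z = -0.1522 + 0.0375i, |z|^2 = 0.0246
Iter 5: z = -0.1525 + 0.0386i, |z|^2 = 0.0247
Iter 6: z = -0.1525 + 0.0382i, |z|^2 = 0.0247
Iter 7: z = -0.1525 + 0.0383i, |z|^2 = 0.0247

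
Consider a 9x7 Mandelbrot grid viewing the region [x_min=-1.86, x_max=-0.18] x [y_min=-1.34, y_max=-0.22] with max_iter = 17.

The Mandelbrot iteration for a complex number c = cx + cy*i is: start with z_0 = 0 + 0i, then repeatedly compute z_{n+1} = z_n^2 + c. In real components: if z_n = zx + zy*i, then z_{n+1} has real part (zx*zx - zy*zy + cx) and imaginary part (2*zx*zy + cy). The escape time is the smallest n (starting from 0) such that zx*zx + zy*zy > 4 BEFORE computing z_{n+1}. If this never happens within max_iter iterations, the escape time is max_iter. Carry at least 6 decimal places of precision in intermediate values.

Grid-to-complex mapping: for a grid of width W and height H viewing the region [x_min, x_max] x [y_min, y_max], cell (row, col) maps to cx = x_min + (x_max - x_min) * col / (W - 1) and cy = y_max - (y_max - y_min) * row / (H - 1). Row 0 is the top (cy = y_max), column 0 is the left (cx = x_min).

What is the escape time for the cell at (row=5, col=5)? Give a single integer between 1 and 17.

Answer: 3

Derivation:
z_0 = 0 + 0i, c = -0.8100 + -1.1533i
Iter 1: z = -0.8100 + -1.1533i, |z|^2 = 1.9863
Iter 2: z = -1.4841 + 0.7151i, |z|^2 = 2.7138
Iter 3: z = 0.8812 + -3.2758i, |z|^2 = 11.5071
Escaped at iteration 3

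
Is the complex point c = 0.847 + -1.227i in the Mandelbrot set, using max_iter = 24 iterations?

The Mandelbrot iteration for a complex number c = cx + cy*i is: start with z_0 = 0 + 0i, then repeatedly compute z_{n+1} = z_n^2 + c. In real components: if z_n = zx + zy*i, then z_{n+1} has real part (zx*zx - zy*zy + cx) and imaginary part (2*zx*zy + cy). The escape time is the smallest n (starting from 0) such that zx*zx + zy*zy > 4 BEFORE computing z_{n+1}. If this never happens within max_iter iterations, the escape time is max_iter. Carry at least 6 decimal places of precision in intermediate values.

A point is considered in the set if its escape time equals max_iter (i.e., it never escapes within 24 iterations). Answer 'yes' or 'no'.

z_0 = 0 + 0i, c = 0.8470 + -1.2270i
Iter 1: z = 0.8470 + -1.2270i, |z|^2 = 2.2229
Iter 2: z = 0.0589 + -3.3055i, |z|^2 = 10.9300
Escaped at iteration 2

Answer: no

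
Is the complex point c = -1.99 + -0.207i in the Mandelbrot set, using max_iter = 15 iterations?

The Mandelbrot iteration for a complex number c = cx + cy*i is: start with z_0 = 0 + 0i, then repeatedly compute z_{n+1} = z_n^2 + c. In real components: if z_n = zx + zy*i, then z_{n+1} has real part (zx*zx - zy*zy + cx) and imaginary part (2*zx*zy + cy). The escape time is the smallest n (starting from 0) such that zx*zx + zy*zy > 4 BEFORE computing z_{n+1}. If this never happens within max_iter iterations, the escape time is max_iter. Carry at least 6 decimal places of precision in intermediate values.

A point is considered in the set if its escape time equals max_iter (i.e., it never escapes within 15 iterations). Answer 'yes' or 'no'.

z_0 = 0 + 0i, c = -1.9900 + -0.2070i
Iter 1: z = -1.9900 + -0.2070i, |z|^2 = 4.0029
Escaped at iteration 1

Answer: no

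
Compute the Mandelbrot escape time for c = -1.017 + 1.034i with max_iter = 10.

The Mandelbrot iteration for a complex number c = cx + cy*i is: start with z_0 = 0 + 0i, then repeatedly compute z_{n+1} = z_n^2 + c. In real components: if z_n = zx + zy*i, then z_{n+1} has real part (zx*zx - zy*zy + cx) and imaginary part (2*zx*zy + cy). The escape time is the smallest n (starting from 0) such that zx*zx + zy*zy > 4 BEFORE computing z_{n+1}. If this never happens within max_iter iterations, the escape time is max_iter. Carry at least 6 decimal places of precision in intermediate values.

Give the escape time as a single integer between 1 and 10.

Answer: 3

Derivation:
z_0 = 0 + 0i, c = -1.0170 + 1.0340i
Iter 1: z = -1.0170 + 1.0340i, |z|^2 = 2.1034
Iter 2: z = -1.0519 + -1.0692i, |z|^2 = 2.2495
Iter 3: z = -1.0537 + 3.2832i, |z|^2 = 11.8898
Escaped at iteration 3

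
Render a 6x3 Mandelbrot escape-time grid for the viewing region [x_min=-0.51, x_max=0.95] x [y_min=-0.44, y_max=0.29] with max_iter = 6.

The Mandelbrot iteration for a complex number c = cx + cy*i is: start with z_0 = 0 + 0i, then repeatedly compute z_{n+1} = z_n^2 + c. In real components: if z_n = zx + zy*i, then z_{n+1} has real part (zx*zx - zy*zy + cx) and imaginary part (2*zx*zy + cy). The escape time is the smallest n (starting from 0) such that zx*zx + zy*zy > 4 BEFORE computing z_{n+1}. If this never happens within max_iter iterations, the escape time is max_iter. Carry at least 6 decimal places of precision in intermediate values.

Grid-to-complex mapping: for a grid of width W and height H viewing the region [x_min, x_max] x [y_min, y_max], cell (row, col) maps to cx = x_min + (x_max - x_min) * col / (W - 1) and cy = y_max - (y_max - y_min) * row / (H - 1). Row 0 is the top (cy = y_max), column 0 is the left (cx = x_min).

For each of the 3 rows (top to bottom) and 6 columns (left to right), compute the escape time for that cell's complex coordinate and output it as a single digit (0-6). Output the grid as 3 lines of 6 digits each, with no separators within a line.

(row=0, col=0): c = -0.5100 + 0.2900i → escape time 6
(row=0, col=1): c = -0.2180 + 0.2900i → escape time 6
(row=0, col=2): c = 0.0740 + 0.2900i → escape time 6
(row=0, col=3): c = 0.3660 + 0.2900i → escape time 6
(row=0, col=4): c = 0.6580 + 0.2900i → escape time 3
(row=0, col=5): c = 0.9500 + 0.2900i → escape time 3
(row=1, col=0): c = -0.5100 + -0.0750i → escape time 6
(row=1, col=1): c = -0.2180 + -0.0750i → escape time 6
(row=1, col=2): c = 0.0740 + -0.0750i → escape time 6
(row=1, col=3): c = 0.3660 + -0.0750i → escape time 6
(row=1, col=4): c = 0.6580 + -0.0750i → escape time 4
(row=1, col=5): c = 0.9500 + -0.0750i → escape time 3
(row=2, col=0): c = -0.5100 + -0.4400i → escape time 6
(row=2, col=1): c = -0.2180 + -0.4400i → escape time 6
(row=2, col=2): c = 0.0740 + -0.4400i → escape time 6
(row=2, col=3): c = 0.3660 + -0.4400i → escape time 6
(row=2, col=4): c = 0.6580 + -0.4400i → escape time 3
(row=2, col=5): c = 0.9500 + -0.4400i → escape time 2

Answer: 666633
666643
666632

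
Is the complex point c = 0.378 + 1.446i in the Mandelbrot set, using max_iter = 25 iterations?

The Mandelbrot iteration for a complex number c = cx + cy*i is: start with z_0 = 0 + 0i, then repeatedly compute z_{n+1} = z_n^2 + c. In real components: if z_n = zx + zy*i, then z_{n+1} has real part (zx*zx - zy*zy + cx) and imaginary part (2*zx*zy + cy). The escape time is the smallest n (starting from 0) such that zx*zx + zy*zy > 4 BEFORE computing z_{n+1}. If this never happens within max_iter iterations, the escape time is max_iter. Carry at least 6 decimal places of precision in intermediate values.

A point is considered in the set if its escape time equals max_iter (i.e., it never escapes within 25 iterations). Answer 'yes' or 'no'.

Answer: no

Derivation:
z_0 = 0 + 0i, c = 0.3780 + 1.4460i
Iter 1: z = 0.3780 + 1.4460i, |z|^2 = 2.2338
Iter 2: z = -1.5700 + 2.5392i, |z|^2 = 8.9124
Escaped at iteration 2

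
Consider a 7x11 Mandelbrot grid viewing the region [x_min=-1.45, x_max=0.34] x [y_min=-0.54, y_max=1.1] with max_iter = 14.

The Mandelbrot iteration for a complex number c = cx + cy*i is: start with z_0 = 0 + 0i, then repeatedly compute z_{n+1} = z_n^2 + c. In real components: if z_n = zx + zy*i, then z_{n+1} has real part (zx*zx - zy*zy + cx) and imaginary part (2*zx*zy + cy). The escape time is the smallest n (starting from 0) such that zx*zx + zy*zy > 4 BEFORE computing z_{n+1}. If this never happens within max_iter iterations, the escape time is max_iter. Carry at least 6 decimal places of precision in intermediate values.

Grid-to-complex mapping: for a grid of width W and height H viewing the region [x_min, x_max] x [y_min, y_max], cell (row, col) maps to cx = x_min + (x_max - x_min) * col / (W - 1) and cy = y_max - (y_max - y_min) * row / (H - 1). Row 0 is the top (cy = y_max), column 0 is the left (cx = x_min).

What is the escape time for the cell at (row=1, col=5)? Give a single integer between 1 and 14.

z_0 = 0 + 0i, c = 0.0417 + 0.9360i
Iter 1: z = 0.0417 + 0.9360i, |z|^2 = 0.8778
Iter 2: z = -0.8327 + 1.0140i, |z|^2 = 1.7216
Iter 3: z = -0.2932 + -0.7527i, |z|^2 = 0.6525
Iter 4: z = -0.4390 + 1.3773i, |z|^2 = 2.0897
Iter 5: z = -1.6626 + -0.2732i, |z|^2 = 2.8390
Iter 6: z = 2.7314 + 1.8443i, |z|^2 = 10.8621
Escaped at iteration 6

Answer: 6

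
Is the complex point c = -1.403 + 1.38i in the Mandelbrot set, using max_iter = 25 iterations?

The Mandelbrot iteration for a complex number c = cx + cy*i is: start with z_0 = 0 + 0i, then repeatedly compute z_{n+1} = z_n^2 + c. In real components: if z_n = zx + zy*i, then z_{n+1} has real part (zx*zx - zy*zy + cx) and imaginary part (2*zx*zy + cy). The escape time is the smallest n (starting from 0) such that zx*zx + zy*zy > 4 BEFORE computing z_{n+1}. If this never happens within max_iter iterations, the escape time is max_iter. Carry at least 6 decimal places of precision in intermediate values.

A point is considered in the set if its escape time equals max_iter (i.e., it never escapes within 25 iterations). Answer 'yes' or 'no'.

Answer: no

Derivation:
z_0 = 0 + 0i, c = -1.4030 + 1.3800i
Iter 1: z = -1.4030 + 1.3800i, |z|^2 = 3.8728
Iter 2: z = -1.3390 + -2.4923i, |z|^2 = 8.0044
Escaped at iteration 2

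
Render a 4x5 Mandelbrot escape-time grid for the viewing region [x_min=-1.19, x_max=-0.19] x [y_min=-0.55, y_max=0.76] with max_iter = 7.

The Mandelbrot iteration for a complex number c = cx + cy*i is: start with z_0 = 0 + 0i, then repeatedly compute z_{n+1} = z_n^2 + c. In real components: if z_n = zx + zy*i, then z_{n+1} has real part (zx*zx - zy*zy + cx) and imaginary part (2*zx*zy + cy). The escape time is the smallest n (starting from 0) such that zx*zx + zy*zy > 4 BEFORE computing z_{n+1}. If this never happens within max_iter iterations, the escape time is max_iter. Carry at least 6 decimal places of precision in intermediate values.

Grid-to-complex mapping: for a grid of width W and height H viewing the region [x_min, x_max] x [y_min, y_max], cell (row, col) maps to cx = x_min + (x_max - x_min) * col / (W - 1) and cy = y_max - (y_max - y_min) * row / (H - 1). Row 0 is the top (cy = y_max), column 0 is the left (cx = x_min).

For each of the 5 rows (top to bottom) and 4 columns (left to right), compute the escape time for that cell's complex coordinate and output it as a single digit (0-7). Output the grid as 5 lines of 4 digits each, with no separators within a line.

Answer: 3467
6677
7777
7777
4577

Derivation:
(row=0, col=0): c = -1.1900 + 0.7600i → escape time 3
(row=0, col=1): c = -0.8567 + 0.7600i → escape time 4
(row=0, col=2): c = -0.5233 + 0.7600i → escape time 6
(row=0, col=3): c = -0.1900 + 0.7600i → escape time 7
(row=1, col=0): c = -1.1900 + 0.4325i → escape time 6
(row=1, col=1): c = -0.8567 + 0.4325i → escape time 6
(row=1, col=2): c = -0.5233 + 0.4325i → escape time 7
(row=1, col=3): c = -0.1900 + 0.4325i → escape time 7
(row=2, col=0): c = -1.1900 + 0.1050i → escape time 7
(row=2, col=1): c = -0.8567 + 0.1050i → escape time 7
(row=2, col=2): c = -0.5233 + 0.1050i → escape time 7
(row=2, col=3): c = -0.1900 + 0.1050i → escape time 7
(row=3, col=0): c = -1.1900 + -0.2225i → escape time 7
(row=3, col=1): c = -0.8567 + -0.2225i → escape time 7
(row=3, col=2): c = -0.5233 + -0.2225i → escape time 7
(row=3, col=3): c = -0.1900 + -0.2225i → escape time 7
(row=4, col=0): c = -1.1900 + -0.5500i → escape time 4
(row=4, col=1): c = -0.8567 + -0.5500i → escape time 5
(row=4, col=2): c = -0.5233 + -0.5500i → escape time 7
(row=4, col=3): c = -0.1900 + -0.5500i → escape time 7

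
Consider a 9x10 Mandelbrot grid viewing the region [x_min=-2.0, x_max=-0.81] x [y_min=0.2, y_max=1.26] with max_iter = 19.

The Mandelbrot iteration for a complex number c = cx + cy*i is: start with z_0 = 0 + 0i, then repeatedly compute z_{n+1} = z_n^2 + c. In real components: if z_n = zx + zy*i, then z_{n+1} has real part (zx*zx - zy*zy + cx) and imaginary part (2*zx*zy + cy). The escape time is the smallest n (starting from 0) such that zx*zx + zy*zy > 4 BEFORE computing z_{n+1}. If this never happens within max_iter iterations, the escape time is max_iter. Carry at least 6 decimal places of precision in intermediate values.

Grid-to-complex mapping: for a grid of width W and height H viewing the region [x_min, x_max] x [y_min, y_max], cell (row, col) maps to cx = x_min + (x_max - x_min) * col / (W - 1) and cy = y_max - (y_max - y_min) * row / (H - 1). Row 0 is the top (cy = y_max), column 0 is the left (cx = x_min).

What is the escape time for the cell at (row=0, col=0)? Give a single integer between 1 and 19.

Answer: 1

Derivation:
z_0 = 0 + 0i, c = -2.0000 + 1.2600i
Iter 1: z = -2.0000 + 1.2600i, |z|^2 = 5.5876
Escaped at iteration 1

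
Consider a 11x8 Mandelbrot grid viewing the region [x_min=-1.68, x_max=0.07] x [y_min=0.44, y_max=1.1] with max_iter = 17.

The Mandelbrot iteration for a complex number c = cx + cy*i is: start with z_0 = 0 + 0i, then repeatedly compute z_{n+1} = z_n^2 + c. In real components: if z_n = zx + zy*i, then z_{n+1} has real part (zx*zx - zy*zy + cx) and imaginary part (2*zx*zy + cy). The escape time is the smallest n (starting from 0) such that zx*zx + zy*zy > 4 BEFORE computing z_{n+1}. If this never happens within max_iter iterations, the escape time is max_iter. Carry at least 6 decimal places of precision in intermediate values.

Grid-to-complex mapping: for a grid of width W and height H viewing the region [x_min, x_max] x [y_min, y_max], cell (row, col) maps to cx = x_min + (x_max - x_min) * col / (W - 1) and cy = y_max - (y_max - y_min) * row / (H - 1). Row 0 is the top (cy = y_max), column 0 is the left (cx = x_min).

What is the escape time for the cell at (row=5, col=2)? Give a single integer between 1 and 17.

Answer: 3

Derivation:
z_0 = 0 + 0i, c = -1.3300 + 0.6286i
Iter 1: z = -1.3300 + 0.6286i, |z|^2 = 2.1640
Iter 2: z = 0.0438 + -1.0434i, |z|^2 = 1.0907
Iter 3: z = -2.4168 + 0.5372i, |z|^2 = 6.1296
Escaped at iteration 3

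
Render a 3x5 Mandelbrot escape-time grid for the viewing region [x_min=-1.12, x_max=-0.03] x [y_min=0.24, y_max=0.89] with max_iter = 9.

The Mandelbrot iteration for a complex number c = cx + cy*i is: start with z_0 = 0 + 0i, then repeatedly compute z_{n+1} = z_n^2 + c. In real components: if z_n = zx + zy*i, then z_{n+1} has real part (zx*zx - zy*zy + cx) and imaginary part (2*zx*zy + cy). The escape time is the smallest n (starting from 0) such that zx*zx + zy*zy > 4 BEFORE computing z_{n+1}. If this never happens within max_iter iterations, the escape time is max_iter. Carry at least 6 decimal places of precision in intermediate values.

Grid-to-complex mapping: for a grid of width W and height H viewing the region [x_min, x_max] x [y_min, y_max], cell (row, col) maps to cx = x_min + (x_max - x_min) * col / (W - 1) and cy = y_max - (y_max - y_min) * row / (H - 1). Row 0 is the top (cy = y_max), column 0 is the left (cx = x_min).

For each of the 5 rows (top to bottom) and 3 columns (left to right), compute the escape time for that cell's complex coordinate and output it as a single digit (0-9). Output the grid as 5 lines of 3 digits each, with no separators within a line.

(row=0, col=0): c = -1.1200 + 0.8900i → escape time 3
(row=0, col=1): c = -0.5750 + 0.8900i → escape time 4
(row=0, col=2): c = -0.0300 + 0.8900i → escape time 9
(row=1, col=0): c = -1.1200 + 0.7275i → escape time 3
(row=1, col=1): c = -0.5750 + 0.7275i → escape time 6
(row=1, col=2): c = -0.0300 + 0.7275i → escape time 9
(row=2, col=0): c = -1.1200 + 0.5650i → escape time 4
(row=2, col=1): c = -0.5750 + 0.5650i → escape time 9
(row=2, col=2): c = -0.0300 + 0.5650i → escape time 9
(row=3, col=0): c = -1.1200 + 0.4025i → escape time 7
(row=3, col=1): c = -0.5750 + 0.4025i → escape time 9
(row=3, col=2): c = -0.0300 + 0.4025i → escape time 9
(row=4, col=0): c = -1.1200 + 0.2400i → escape time 9
(row=4, col=1): c = -0.5750 + 0.2400i → escape time 9
(row=4, col=2): c = -0.0300 + 0.2400i → escape time 9

Answer: 349
369
499
799
999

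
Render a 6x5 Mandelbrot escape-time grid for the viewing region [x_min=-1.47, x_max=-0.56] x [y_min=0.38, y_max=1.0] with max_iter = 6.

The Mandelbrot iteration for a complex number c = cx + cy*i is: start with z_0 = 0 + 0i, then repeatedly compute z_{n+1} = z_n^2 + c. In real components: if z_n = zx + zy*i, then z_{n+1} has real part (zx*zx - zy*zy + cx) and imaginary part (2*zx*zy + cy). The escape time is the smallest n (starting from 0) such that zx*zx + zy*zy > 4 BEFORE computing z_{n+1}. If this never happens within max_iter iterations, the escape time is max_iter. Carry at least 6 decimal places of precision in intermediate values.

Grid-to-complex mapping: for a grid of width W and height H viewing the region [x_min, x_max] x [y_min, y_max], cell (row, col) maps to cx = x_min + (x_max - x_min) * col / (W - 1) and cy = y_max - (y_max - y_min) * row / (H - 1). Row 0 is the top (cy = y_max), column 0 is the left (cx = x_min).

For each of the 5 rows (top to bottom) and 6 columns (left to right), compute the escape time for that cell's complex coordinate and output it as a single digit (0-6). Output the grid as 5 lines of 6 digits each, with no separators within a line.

(row=0, col=0): c = -1.4700 + 1.0000i → escape time 3
(row=0, col=1): c = -1.2880 + 1.0000i → escape time 3
(row=0, col=2): c = -1.1060 + 1.0000i → escape time 3
(row=0, col=3): c = -0.9240 + 1.0000i → escape time 3
(row=0, col=4): c = -0.7420 + 1.0000i → escape time 3
(row=0, col=5): c = -0.5600 + 1.0000i → escape time 4
(row=1, col=0): c = -1.4700 + 0.8450i → escape time 3
(row=1, col=1): c = -1.2880 + 0.8450i → escape time 3
(row=1, col=2): c = -1.1060 + 0.8450i → escape time 3
(row=1, col=3): c = -0.9240 + 0.8450i → escape time 3
(row=1, col=4): c = -0.7420 + 0.8450i → escape time 4
(row=1, col=5): c = -0.5600 + 0.8450i → escape time 4
(row=2, col=0): c = -1.4700 + 0.6900i → escape time 3
(row=2, col=1): c = -1.2880 + 0.6900i → escape time 3
(row=2, col=2): c = -1.1060 + 0.6900i → escape time 3
(row=2, col=3): c = -0.9240 + 0.6900i → escape time 4
(row=2, col=4): c = -0.7420 + 0.6900i → escape time 5
(row=2, col=5): c = -0.5600 + 0.6900i → escape time 6
(row=3, col=0): c = -1.4700 + 0.5350i → escape time 3
(row=3, col=1): c = -1.2880 + 0.5350i → escape time 3
(row=3, col=2): c = -1.1060 + 0.5350i → escape time 5
(row=3, col=3): c = -0.9240 + 0.5350i → escape time 5
(row=3, col=4): c = -0.7420 + 0.5350i → escape time 6
(row=3, col=5): c = -0.5600 + 0.5350i → escape time 6
(row=4, col=0): c = -1.4700 + 0.3800i → escape time 4
(row=4, col=1): c = -1.2880 + 0.3800i → escape time 6
(row=4, col=2): c = -1.1060 + 0.3800i → escape time 6
(row=4, col=3): c = -0.9240 + 0.3800i → escape time 6
(row=4, col=4): c = -0.7420 + 0.3800i → escape time 6
(row=4, col=5): c = -0.5600 + 0.3800i → escape time 6

Answer: 333334
333344
333456
335566
466666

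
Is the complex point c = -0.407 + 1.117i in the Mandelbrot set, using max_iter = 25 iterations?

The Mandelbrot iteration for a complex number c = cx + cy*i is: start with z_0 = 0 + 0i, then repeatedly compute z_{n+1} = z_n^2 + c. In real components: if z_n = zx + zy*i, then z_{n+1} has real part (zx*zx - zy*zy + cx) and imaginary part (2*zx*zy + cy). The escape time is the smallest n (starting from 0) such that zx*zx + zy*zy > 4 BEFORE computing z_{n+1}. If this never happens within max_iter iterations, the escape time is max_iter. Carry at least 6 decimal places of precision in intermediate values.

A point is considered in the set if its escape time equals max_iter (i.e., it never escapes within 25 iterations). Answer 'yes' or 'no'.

z_0 = 0 + 0i, c = -0.4070 + 1.1170i
Iter 1: z = -0.4070 + 1.1170i, |z|^2 = 1.4133
Iter 2: z = -1.4890 + 0.2078i, |z|^2 = 2.2604
Iter 3: z = 1.7671 + 0.4983i, |z|^2 = 3.3708
Iter 4: z = 2.4673 + 2.8780i, |z|^2 = 14.3701
Escaped at iteration 4

Answer: no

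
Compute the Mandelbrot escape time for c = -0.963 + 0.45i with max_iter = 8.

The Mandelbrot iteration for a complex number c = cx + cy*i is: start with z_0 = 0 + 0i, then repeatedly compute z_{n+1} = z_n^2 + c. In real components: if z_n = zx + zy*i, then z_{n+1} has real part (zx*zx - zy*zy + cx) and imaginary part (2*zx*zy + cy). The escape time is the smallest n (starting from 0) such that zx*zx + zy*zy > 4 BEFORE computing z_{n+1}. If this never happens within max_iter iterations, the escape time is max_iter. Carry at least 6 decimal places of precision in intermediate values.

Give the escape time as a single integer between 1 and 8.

Answer: 5

Derivation:
z_0 = 0 + 0i, c = -0.9630 + 0.4500i
Iter 1: z = -0.9630 + 0.4500i, |z|^2 = 1.1299
Iter 2: z = -0.2381 + -0.4167i, |z|^2 = 0.2303
Iter 3: z = -1.0799 + 0.6485i, |z|^2 = 1.5868
Iter 4: z = -0.2172 + -0.9506i, |z|^2 = 0.9508
Iter 5: z = -1.8194 + 0.8630i, |z|^2 = 4.0551
Escaped at iteration 5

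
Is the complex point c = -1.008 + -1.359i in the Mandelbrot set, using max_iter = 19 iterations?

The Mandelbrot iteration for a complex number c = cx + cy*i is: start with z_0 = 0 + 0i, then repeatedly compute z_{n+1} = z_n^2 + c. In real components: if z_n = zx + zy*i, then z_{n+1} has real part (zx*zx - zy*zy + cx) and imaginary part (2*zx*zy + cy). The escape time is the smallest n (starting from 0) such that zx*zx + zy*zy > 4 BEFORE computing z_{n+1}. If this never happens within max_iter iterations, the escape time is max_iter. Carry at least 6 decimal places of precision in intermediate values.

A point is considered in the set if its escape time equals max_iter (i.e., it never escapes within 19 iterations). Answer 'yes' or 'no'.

z_0 = 0 + 0i, c = -1.0080 + -1.3590i
Iter 1: z = -1.0080 + -1.3590i, |z|^2 = 2.8629
Iter 2: z = -1.8388 + 1.3807i, |z|^2 = 5.2877
Escaped at iteration 2

Answer: no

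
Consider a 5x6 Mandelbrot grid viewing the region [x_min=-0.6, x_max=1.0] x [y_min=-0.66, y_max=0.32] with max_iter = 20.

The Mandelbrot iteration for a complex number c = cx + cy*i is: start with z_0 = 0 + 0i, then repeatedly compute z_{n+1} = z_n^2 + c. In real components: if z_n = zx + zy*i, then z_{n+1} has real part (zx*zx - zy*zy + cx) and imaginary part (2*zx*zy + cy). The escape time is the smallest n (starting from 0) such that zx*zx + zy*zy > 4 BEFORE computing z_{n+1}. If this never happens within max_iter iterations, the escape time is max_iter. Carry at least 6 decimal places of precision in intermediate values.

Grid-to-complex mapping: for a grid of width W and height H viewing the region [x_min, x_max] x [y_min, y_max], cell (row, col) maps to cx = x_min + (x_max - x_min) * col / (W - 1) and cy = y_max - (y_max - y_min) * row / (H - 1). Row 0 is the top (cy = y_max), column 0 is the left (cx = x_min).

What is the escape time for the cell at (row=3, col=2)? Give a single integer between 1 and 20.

z_0 = 0 + 0i, c = 0.2000 + -0.2680i
Iter 1: z = 0.2000 + -0.2680i, |z|^2 = 0.1118
Iter 2: z = 0.1682 + -0.3752i, |z|^2 = 0.1691
Iter 3: z = 0.0875 + -0.3942i, |z|^2 = 0.1631
Iter 4: z = 0.0523 + -0.3370i, |z|^2 = 0.1163
Iter 5: z = 0.0892 + -0.3032i, |z|^2 = 0.0999
Iter 6: z = 0.1160 + -0.3221i, |z|^2 = 0.1172
Iter 7: z = 0.1097 + -0.3427i, |z|^2 = 0.1295
Iter 8: z = 0.0946 + -0.3432i, |z|^2 = 0.1267
Iter 9: z = 0.0912 + -0.3329i, |z|^2 = 0.1191
Iter 10: z = 0.0975 + -0.3287i, |z|^2 = 0.1175
Iter 11: z = 0.1015 + -0.3321i, |z|^2 = 0.1206
Iter 12: z = 0.1000 + -0.3354i, |z|^2 = 0.1225
Iter 13: z = 0.0975 + -0.3351i, |z|^2 = 0.1218
Iter 14: z = 0.0972 + -0.3334i, |z|^2 = 0.1206
Iter 15: z = 0.0983 + -0.3328i, |z|^2 = 0.1204
Iter 16: z = 0.0989 + -0.3335i, |z|^2 = 0.1210
Iter 17: z = 0.0986 + -0.3340i, |z|^2 = 0.1212
Iter 18: z = 0.0982 + -0.3339i, |z|^2 = 0.1211
Iter 19: z = 0.0982 + -0.3336i, |z|^2 = 0.1209

Answer: 20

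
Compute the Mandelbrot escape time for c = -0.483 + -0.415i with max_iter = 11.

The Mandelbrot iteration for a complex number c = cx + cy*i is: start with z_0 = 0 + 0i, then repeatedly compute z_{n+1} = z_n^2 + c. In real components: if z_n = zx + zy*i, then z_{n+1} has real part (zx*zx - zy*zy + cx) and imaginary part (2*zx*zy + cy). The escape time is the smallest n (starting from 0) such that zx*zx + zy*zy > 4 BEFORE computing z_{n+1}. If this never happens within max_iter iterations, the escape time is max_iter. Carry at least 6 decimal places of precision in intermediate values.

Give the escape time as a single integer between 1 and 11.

Answer: 11

Derivation:
z_0 = 0 + 0i, c = -0.4830 + -0.4150i
Iter 1: z = -0.4830 + -0.4150i, |z|^2 = 0.4055
Iter 2: z = -0.4219 + -0.0141i, |z|^2 = 0.1782
Iter 3: z = -0.3052 + -0.4031i, |z|^2 = 0.2556
Iter 4: z = -0.5524 + -0.1690i, |z|^2 = 0.3337
Iter 5: z = -0.2065 + -0.2283i, |z|^2 = 0.0948
Iter 6: z = -0.4925 + -0.3207i, |z|^2 = 0.3454
Iter 7: z = -0.3433 + -0.0991i, |z|^2 = 0.1277
Iter 8: z = -0.3750 + -0.3470i, |z|^2 = 0.2610
Iter 9: z = -0.4628 + -0.1548i, |z|^2 = 0.2381
Iter 10: z = -0.2928 + -0.2717i, |z|^2 = 0.1596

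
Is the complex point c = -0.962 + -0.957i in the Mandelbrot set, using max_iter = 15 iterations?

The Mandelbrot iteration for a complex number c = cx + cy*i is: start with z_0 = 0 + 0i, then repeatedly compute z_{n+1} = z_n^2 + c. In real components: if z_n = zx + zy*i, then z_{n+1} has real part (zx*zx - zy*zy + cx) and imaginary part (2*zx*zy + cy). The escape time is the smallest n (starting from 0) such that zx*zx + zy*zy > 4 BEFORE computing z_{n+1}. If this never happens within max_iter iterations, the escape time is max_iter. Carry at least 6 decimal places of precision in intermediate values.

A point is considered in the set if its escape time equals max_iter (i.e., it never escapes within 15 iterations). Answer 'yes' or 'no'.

Answer: no

Derivation:
z_0 = 0 + 0i, c = -0.9620 + -0.9570i
Iter 1: z = -0.9620 + -0.9570i, |z|^2 = 1.8413
Iter 2: z = -0.9524 + 0.8843i, |z|^2 = 1.6890
Iter 3: z = -0.8369 + -2.6414i, |z|^2 = 7.6771
Escaped at iteration 3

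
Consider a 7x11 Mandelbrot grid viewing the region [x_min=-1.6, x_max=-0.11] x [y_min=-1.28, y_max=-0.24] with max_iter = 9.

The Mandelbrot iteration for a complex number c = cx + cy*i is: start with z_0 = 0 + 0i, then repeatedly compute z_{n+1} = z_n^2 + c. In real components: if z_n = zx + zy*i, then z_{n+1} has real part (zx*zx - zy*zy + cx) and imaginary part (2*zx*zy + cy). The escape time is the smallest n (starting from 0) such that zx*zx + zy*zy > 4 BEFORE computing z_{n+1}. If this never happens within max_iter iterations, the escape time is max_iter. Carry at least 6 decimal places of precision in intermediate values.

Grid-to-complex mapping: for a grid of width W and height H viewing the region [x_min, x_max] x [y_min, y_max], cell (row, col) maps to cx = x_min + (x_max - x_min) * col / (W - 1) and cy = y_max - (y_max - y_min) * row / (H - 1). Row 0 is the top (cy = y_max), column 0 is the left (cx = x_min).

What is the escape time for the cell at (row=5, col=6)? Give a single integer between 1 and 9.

z_0 = 0 + 0i, c = -0.1100 + -0.7600i
Iter 1: z = -0.1100 + -0.7600i, |z|^2 = 0.5897
Iter 2: z = -0.6755 + -0.5928i, |z|^2 = 0.8077
Iter 3: z = -0.0051 + 0.0409i, |z|^2 = 0.0017
Iter 4: z = -0.1116 + -0.7604i, |z|^2 = 0.5907
Iter 5: z = -0.6758 + -0.5902i, |z|^2 = 0.8050
Iter 6: z = -0.0017 + 0.0377i, |z|^2 = 0.0014
Iter 7: z = -0.1114 + -0.7601i, |z|^2 = 0.5902
Iter 8: z = -0.6754 + -0.5906i, |z|^2 = 0.8050

Answer: 9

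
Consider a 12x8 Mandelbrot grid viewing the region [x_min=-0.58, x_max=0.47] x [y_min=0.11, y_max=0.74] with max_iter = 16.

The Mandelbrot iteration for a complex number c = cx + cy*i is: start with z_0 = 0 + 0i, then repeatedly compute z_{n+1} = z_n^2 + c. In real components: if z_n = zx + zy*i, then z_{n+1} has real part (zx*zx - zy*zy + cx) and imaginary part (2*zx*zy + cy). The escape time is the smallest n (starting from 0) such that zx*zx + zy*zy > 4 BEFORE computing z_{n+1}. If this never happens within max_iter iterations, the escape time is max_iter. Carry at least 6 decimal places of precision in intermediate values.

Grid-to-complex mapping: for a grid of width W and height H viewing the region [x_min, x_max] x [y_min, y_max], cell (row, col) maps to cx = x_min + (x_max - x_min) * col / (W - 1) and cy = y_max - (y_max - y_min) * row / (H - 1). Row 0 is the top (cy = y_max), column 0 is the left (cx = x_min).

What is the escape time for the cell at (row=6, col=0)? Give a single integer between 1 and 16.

Answer: 16

Derivation:
z_0 = 0 + 0i, c = -0.5800 + 0.2000i
Iter 1: z = -0.5800 + 0.2000i, |z|^2 = 0.3764
Iter 2: z = -0.2836 + -0.0320i, |z|^2 = 0.0815
Iter 3: z = -0.5006 + 0.2182i, |z|^2 = 0.2982
Iter 4: z = -0.3770 + -0.0184i, |z|^2 = 0.1425
Iter 5: z = -0.4382 + 0.2139i, |z|^2 = 0.2378
Iter 6: z = -0.4337 + 0.0125i, |z|^2 = 0.1883
Iter 7: z = -0.3921 + 0.1891i, |z|^2 = 0.1895
Iter 8: z = -0.4621 + 0.0517i, |z|^2 = 0.2162
Iter 9: z = -0.3692 + 0.1522i, |z|^2 = 0.1595
Iter 10: z = -0.4669 + 0.0876i, |z|^2 = 0.2257
Iter 11: z = -0.3697 + 0.1182i, |z|^2 = 0.1506
Iter 12: z = -0.4573 + 0.1126i, |z|^2 = 0.2218
Iter 13: z = -0.3836 + 0.0970i, |z|^2 = 0.1565
Iter 14: z = -0.4423 + 0.1256i, |z|^2 = 0.2114
Iter 15: z = -0.4002 + 0.0889i, |z|^2 = 0.1680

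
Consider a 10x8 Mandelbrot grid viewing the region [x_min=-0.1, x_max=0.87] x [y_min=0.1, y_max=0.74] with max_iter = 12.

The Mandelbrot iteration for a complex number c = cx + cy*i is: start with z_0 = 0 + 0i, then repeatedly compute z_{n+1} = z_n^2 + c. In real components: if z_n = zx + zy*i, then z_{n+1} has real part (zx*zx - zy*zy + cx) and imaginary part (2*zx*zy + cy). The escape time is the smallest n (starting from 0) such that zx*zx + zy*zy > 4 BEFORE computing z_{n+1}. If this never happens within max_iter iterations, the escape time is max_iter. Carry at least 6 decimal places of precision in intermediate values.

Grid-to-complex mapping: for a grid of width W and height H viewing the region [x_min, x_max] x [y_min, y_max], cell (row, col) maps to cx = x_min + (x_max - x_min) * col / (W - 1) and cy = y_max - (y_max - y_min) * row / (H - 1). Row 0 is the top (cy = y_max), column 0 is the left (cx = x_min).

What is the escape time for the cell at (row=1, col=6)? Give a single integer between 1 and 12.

Answer: 3

Derivation:
z_0 = 0 + 0i, c = 0.5467 + 0.6486i
Iter 1: z = 0.5467 + 0.6486i, |z|^2 = 0.7195
Iter 2: z = 0.4249 + 1.3577i, |z|^2 = 2.0238
Iter 3: z = -1.1161 + 1.8022i, |z|^2 = 4.4937
Escaped at iteration 3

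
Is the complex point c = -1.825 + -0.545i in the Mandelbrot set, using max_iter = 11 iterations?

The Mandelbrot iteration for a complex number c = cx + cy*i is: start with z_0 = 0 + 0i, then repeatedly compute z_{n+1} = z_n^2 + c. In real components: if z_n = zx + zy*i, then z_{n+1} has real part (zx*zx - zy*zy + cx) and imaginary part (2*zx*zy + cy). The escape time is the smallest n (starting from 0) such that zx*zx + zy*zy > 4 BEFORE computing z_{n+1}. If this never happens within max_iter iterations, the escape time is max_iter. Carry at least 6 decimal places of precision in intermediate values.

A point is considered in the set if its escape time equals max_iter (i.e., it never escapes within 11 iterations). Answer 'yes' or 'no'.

Answer: no

Derivation:
z_0 = 0 + 0i, c = -1.8250 + -0.5450i
Iter 1: z = -1.8250 + -0.5450i, |z|^2 = 3.6277
Iter 2: z = 1.2086 + 1.4443i, |z|^2 = 3.5466
Iter 3: z = -2.4501 + 2.9460i, |z|^2 = 14.6824
Escaped at iteration 3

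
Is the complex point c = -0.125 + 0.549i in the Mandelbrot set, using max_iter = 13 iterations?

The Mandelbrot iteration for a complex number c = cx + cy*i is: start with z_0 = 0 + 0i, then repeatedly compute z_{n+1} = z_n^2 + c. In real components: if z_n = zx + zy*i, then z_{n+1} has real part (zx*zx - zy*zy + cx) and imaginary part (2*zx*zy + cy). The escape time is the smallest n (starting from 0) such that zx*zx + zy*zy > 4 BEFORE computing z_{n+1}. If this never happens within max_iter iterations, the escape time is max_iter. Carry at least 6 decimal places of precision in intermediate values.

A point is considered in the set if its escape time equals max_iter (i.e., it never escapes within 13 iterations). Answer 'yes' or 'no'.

Answer: yes

Derivation:
z_0 = 0 + 0i, c = -0.1250 + 0.5490i
Iter 1: z = -0.1250 + 0.5490i, |z|^2 = 0.3170
Iter 2: z = -0.4108 + 0.4118i, |z|^2 = 0.3383
Iter 3: z = -0.1258 + 0.2107i, |z|^2 = 0.0602
Iter 4: z = -0.1536 + 0.4960i, |z|^2 = 0.2696
Iter 5: z = -0.3474 + 0.3967i, |z|^2 = 0.2780
Iter 6: z = -0.1616 + 0.2734i, |z|^2 = 0.1009
Iter 7: z = -0.1736 + 0.4606i, |z|^2 = 0.2423
Iter 8: z = -0.3070 + 0.3891i, |z|^2 = 0.2456
Iter 9: z = -0.1821 + 0.3101i, |z|^2 = 0.1293
Iter 10: z = -0.1880 + 0.4361i, |z|^2 = 0.2255
Iter 11: z = -0.2798 + 0.3850i, |z|^2 = 0.2265
Iter 12: z = -0.1950 + 0.3335i, |z|^2 = 0.1493
Did not escape in 13 iterations → in set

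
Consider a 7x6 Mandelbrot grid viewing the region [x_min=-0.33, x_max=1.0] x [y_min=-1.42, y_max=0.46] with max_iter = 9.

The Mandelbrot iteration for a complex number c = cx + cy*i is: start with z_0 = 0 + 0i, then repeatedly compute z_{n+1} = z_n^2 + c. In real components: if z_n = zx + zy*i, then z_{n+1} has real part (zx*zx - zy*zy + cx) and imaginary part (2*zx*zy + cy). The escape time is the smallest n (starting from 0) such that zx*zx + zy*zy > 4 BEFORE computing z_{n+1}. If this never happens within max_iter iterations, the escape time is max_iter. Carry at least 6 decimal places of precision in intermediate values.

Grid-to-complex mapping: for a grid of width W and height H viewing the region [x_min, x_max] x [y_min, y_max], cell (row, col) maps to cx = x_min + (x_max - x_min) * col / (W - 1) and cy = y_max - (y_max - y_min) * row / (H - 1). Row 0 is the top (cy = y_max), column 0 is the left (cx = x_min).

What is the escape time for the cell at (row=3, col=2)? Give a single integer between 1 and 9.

Answer: 9

Derivation:
z_0 = 0 + 0i, c = 0.1133 + -0.6680i
Iter 1: z = 0.1133 + -0.6680i, |z|^2 = 0.4591
Iter 2: z = -0.3200 + -0.8194i, |z|^2 = 0.7739
Iter 3: z = -0.4557 + -0.1435i, |z|^2 = 0.2282
Iter 4: z = 0.3004 + -0.5372i, |z|^2 = 0.3788
Iter 5: z = -0.0850 + -0.9907i, |z|^2 = 0.9888
Iter 6: z = -0.8610 + -0.4995i, |z|^2 = 0.9908
Iter 7: z = 0.6052 + 0.1921i, |z|^2 = 0.4031
Iter 8: z = 0.4427 + -0.4355i, |z|^2 = 0.3856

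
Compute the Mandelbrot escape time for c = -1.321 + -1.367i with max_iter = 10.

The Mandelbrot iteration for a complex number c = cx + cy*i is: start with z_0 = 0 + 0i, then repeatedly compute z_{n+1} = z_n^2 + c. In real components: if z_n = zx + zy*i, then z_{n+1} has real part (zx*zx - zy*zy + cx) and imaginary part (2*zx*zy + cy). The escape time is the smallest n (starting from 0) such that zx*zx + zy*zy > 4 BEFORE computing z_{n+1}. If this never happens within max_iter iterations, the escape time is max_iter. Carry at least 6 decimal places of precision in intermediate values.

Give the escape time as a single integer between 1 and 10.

z_0 = 0 + 0i, c = -1.3210 + -1.3670i
Iter 1: z = -1.3210 + -1.3670i, |z|^2 = 3.6137
Iter 2: z = -1.4446 + 2.2446i, |z|^2 = 7.1253
Escaped at iteration 2

Answer: 2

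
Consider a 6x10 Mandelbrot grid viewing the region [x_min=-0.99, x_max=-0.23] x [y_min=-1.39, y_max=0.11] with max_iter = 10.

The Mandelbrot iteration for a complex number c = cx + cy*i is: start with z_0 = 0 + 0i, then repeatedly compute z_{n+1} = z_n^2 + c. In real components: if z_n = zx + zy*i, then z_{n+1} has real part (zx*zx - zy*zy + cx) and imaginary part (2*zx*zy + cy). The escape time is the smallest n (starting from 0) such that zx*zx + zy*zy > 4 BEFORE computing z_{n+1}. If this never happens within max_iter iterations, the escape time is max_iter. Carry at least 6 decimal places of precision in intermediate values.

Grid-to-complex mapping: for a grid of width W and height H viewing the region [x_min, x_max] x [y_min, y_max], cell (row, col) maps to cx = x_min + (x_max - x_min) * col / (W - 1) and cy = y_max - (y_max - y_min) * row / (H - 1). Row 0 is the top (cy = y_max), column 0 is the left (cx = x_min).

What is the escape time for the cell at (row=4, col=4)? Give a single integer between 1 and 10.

z_0 = 0 + 0i, c = -0.3820 + -0.5567i
Iter 1: z = -0.3820 + -0.5567i, |z|^2 = 0.4558
Iter 2: z = -0.5460 + -0.1314i, |z|^2 = 0.3153
Iter 3: z = -0.1012 + -0.4132i, |z|^2 = 0.1810
Iter 4: z = -0.5425 + -0.4730i, |z|^2 = 0.5181
Iter 5: z = -0.3114 + -0.0434i, |z|^2 = 0.0989
Iter 6: z = -0.2869 + -0.5296i, |z|^2 = 0.3628
Iter 7: z = -0.5802 + -0.2528i, |z|^2 = 0.4005
Iter 8: z = -0.1093 + -0.2633i, |z|^2 = 0.0813
Iter 9: z = -0.4394 + -0.4991i, |z|^2 = 0.4422

Answer: 10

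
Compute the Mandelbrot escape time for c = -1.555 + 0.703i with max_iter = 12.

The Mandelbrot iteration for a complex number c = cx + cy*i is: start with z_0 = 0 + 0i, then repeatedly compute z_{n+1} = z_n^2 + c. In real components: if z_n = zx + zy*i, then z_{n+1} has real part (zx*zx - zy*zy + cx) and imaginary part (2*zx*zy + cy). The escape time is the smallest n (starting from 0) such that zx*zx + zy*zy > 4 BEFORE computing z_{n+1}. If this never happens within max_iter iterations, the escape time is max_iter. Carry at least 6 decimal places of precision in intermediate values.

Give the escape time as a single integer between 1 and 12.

z_0 = 0 + 0i, c = -1.5550 + 0.7030i
Iter 1: z = -1.5550 + 0.7030i, |z|^2 = 2.9122
Iter 2: z = 0.3688 + -1.4833i, |z|^2 = 2.3363
Iter 3: z = -3.6192 + -0.3912i, |z|^2 = 13.2519
Escaped at iteration 3

Answer: 3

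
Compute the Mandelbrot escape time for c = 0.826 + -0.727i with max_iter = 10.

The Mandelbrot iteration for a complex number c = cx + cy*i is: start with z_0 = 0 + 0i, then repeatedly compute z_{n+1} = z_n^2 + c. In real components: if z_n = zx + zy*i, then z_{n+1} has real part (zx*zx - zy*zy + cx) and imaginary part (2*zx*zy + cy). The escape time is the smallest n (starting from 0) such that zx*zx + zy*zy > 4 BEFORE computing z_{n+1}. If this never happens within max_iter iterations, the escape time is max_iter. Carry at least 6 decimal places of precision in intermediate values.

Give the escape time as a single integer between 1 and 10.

z_0 = 0 + 0i, c = 0.8260 + -0.7270i
Iter 1: z = 0.8260 + -0.7270i, |z|^2 = 1.2108
Iter 2: z = 0.9797 + -1.9280i, |z|^2 = 4.6771
Escaped at iteration 2

Answer: 2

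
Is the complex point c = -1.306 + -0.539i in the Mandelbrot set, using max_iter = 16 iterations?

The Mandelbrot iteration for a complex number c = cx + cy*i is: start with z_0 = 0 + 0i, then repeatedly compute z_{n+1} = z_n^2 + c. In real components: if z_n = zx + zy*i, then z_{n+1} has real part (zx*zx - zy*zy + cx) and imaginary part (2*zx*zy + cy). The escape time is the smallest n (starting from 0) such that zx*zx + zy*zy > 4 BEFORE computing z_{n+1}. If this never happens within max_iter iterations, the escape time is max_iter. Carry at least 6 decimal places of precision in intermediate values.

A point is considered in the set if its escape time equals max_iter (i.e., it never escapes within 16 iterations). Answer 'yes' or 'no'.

Answer: no

Derivation:
z_0 = 0 + 0i, c = -1.3060 + -0.5390i
Iter 1: z = -1.3060 + -0.5390i, |z|^2 = 1.9962
Iter 2: z = 0.1091 + 0.8689i, |z|^2 = 0.7668
Iter 3: z = -2.0490 + -0.3494i, |z|^2 = 4.3206
Escaped at iteration 3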